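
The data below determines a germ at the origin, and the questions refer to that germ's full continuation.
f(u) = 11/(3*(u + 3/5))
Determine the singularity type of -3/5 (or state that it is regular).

The denominator factor u + 3/5 vanishes at -3/5 and appears to the power 1; the numerator there equals 11/3, nonzero, and no other factor vanishes.
Hence a pole whose order is the multiplicity, 1.

The point is a pole of order 1.


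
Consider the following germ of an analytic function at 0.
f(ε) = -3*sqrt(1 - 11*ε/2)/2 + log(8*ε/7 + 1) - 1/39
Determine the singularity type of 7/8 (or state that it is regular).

There is no denominator, hence no pole anywhere.
Branch term log(1 - ε/(-7/8)): argument at 7/8 is 2, nonzero, so 7/8 is not its branch point (a point on a principal cut is still regular for the continued germ).
Branch term sqrt(1 - ε/(2/11)): argument at 7/8 is -61/16, nonzero, so 7/8 is not its branch point (a point on a principal cut is still regular for the continued germ).
So the germ continues analytically to 7/8.

The point is a regular point.


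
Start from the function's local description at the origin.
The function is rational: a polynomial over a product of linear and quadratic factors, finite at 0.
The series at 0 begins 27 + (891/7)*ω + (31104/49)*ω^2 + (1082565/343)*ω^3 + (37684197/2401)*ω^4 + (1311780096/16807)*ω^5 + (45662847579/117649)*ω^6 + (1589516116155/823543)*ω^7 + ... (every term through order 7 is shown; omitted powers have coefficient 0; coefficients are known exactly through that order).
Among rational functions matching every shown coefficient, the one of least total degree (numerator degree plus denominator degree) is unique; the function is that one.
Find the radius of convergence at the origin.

No rational of total degree below 2 reproduces all 8 coefficients; solving the [0/2] Pade equations on them gives f(ω) = -21/(ω**2 + 11*ω/3 - 7/9), whose expansion matches every shown term.
Denominator factor (ω**2 + 11*ω/3 - 7/9): discriminant 149/9, real irrational roots -11/6 + (1/6)*sqrt(149) and -11/6 - (1/6)*sqrt(149); poles of order 1, moduli -11/6 + (1/6)*sqrt(149) and 11/6 + (1/6)*sqrt(149).
The radius of convergence is the smallest modulus among the singular points: -11/6 + (1/6)*sqrt(149).

The radius of convergence is -11/6 + (1/6)*sqrt(149).


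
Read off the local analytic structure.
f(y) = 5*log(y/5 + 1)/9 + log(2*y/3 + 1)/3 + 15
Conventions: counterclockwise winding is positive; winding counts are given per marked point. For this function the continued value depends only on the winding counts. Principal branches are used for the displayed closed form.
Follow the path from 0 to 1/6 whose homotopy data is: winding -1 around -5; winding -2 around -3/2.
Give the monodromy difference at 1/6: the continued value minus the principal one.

Continued minus principal equals -(22/9)*pi*i.

The rational part is single-valued and drops out of the difference; each branch term changes only by its own monodromy.
(5/9)*log(1 - y/(-5)): each positive loop around -5 adds 2*pi*i to the log, so winding -1 contributes (5/9)*(-1)*2*pi*i = -(10/9)*pi*i.
(1/3)*log(1 - y/(-3/2)): each positive loop around -3/2 adds 2*pi*i to the log, so winding -2 contributes (1/3)*(-2)*2*pi*i = -(4/3)*pi*i.
Summing the contributions at y = 1/6 gives -(22/9)*pi*i.


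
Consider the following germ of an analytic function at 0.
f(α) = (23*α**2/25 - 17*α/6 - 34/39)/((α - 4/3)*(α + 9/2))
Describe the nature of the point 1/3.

Denominator factors: α + 9/2 = 29/6 at α = 1/3; α - 4/3 = -1 at α = 1/3 — none vanishes.
So the germ continues analytically to 1/3.

The point is a regular point.


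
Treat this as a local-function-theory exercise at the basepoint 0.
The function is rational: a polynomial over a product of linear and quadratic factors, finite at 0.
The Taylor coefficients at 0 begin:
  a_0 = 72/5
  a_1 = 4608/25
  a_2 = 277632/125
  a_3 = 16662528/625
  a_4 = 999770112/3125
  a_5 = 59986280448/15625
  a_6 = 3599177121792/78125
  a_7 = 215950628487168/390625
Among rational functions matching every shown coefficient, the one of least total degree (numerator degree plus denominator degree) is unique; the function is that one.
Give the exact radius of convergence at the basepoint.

The radius of convergence is 1/12.

No rational of total degree below 2 reproduces all 8 coefficients; solving the [0/2] Pade equations on them gives f(ν) = 3/(2*(ν - 5/4)*(ν - 1/12)), whose expansion matches every shown term.
Denominator factor (ν - 1/12): pole of order 1 at 1/12, modulus 1/12.
Denominator factor (ν - 5/4): pole of order 1 at 5/4, modulus 5/4.
The radius of convergence is the smallest modulus among the singular points: 1/12.


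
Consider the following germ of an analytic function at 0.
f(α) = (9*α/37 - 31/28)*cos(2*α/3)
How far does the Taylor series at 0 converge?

The radius of convergence is infinite.

The factor cos(2*α/3) is entire and contributes no finite singular point.
The polynomial part has no poles.
No finite singular points: the Taylor series at 0 converges everywhere.


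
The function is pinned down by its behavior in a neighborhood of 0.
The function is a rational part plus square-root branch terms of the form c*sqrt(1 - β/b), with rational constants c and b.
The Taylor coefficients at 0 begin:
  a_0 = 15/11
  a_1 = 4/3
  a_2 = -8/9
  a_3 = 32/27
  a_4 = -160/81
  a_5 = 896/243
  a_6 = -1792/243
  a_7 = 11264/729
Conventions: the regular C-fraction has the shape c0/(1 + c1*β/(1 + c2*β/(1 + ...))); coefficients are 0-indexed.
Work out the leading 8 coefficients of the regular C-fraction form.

The regular C-fraction coefficients are [15/11, -44/45, 74/45, 10/37, 118/111, 74/177, 54/59, 118/243].

Taylor coefficients (read off): a_0 = 15/11, a_1 = 4/3, a_2 = -8/9, a_3 = 32/27, a_4 = -160/81, a_5 = 896/243, a_6 = -1792/243, a_7 = 11264/729.
c0 = a_0 = 15/11. Peel one level at a time: if S = 1 + c*β/S' with S'(0) = 1, then c is the β-coefficient of S and S' = c*β/(S - 1).
S_1 = c0/f = 1 + (-44/45)*β + (3256/2025)*β^2 + ...; c1 = -44/45.
S_2 = c1*β/(S_1 - 1) = 1 + (74/45)*β + (-4/9)*β^2 + ...; c2 = 74/45.
S_3 = c2*β/(S_2 - 1) = 1 + (10/37)*β + (-1180/4107)*β^2 + ...; c3 = 10/37.
S_4 = c3*β/(S_3 - 1) = 1 + (118/111)*β + (-4/9)*β^2 + ...; c4 = 118/111.
S_5 = c4*β/(S_4 - 1) = 1 + (74/177)*β + (-1332/3481)*β^2 + ...; c5 = 74/177.
S_6 = c5*β/(S_5 - 1) = 1 + (54/59)*β + (-4/9)*β^2 + ...; c6 = 54/59.
S_7 = c6*β/(S_6 - 1) = 1 + (118/243)*β + ...; c7 = 118/243.


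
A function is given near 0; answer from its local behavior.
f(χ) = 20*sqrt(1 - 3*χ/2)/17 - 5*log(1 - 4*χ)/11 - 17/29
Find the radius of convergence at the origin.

The radius of convergence is 1/4.

Branch term (-5/11)*log(1 - χ/(1/4)): its argument vanishes at χ = 1/4, a logarithmic branch point, modulus 1/4.
Branch term (20/17)*sqrt(1 - χ/(2/3)): its argument vanishes at χ = 2/3, a square-root branch point, modulus 2/3.
The radius of convergence is the smallest modulus among the singular points: 1/4.


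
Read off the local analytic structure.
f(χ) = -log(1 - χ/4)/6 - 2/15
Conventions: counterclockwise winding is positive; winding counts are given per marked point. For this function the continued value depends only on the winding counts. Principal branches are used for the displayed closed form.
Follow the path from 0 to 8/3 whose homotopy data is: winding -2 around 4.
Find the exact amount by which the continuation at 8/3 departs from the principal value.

Continued minus principal equals (2/3)*pi*i.

The rational part is single-valued and drops out of the difference; each branch term changes only by its own monodromy.
(-1/6)*log(1 - χ/(4)): each positive loop around 4 adds 2*pi*i to the log, so winding -2 contributes (-1/6)*(-2)*2*pi*i = (2/3)*pi*i.
Summing the contributions at χ = 8/3 gives (2/3)*pi*i.


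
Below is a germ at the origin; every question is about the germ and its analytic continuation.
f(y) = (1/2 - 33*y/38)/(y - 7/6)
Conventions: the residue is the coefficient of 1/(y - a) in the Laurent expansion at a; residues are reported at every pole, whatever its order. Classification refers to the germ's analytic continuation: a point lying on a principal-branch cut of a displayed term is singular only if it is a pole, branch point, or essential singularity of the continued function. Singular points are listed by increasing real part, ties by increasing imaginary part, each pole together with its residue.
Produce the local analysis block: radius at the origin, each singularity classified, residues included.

Radius of convergence at 0: 7/6.
At 7/6: a pole of order 1; residue -39/76.

Denominator factor (y - 7/6): pole of order 1 at 7/6, modulus 7/6.
The radius of convergence is the smallest modulus among the singular points: 7/6.
At the order-1 pole 7/6 set g(y) = (y - (7/6))*f(y) = 1/2 - 33*y/38.
Simple pole: residue = g(a) at a = 7/6, which is -39/76.


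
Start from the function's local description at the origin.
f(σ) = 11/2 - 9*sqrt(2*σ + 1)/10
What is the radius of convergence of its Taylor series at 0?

Branch term (-9/10)*sqrt(1 - σ/(-1/2)): its argument vanishes at σ = -1/2, a square-root branch point, modulus 1/2.
The radius of convergence is the smallest modulus among the singular points: 1/2.

The radius of convergence is 1/2.


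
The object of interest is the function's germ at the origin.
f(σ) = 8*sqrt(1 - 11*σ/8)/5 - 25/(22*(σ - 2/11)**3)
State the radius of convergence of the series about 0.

Denominator factor (σ - 2/11)^3: pole of order 3 at 2/11, modulus 2/11.
Branch term (8/5)*sqrt(1 - σ/(8/11)): its argument vanishes at σ = 8/11, a square-root branch point, modulus 8/11.
The radius of convergence is the smallest modulus among the singular points: 2/11.

The radius of convergence is 2/11.


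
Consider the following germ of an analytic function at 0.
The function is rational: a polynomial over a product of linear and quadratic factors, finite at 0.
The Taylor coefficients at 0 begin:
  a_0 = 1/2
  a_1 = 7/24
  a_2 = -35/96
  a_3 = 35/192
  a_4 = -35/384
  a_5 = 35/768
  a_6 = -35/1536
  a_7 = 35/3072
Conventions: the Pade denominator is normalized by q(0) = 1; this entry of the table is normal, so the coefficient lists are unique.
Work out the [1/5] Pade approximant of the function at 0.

Taylor coefficients needed (read off): a_0 = 1/2, a_1 = 7/24, a_2 = -35/96, a_3 = 35/192, a_4 = -35/384, a_5 = 35/768, a_6 = -35/1536.
Write the denominator as Q(η) = 1 + q1*η + q2*η^2 + q3*η^3 + q4*η^4 + q5*η^5. Requiring Q*f - P = O(η^7) with deg P <= 1 kills the coefficients of η^2..η^6 in Q*f:
  η^2: a_2 + q1*a_1 + q2*a_0 = 0, i.e. -35/96 + (7/24)*q1 + (1/2)*q2 = 0.
  η^3: a_3 + q1*a_2 + q2*a_1 + q3*a_0 = 0, i.e. 35/192 + (-35/96)*q1 + (7/24)*q2 + (1/2)*q3 = 0.
  η^4: a_4 + q1*a_3 + q2*a_2 + q3*a_1 + q4*a_0 = 0, i.e. -35/384 + (35/192)*q1 + (-35/96)*q2 + (7/24)*q3 + (1/2)*q4 = 0.
  η^5: a_5 + q1*a_4 + q2*a_3 + q3*a_2 + q4*a_1 + q5*a_0 = 0, i.e. 35/768 + (-35/384)*q1 + (35/192)*q2 + (-35/96)*q3 + (7/24)*q4 + (1/2)*q5 = 0.
  η^6: a_6 + q1*a_5 + q2*a_4 + q3*a_3 + q4*a_2 + q5*a_1 = 0, i.e. -35/1536 + (35/768)*q1 + (-35/384)*q2 + (35/192)*q3 + (-35/96)*q4 + (7/24)*q5 = 0.
Solving this linear system: q1 = 322355/395944, q2 = 402675/1583776, q3 = 63945/791888, q4 = 601965/25340416, q5 = 972405/101361664.
The numerator is Q*f truncated at degree 1: P0 = a_0 = 1/2; P1 = a_1 + q1*a_0 = 1659967/2375664.

The Pade approximant has numerator coefficients [1/2, 1659967/2375664]; denominator coefficients [1, 322355/395944, 402675/1583776, 63945/791888, 601965/25340416, 972405/101361664].


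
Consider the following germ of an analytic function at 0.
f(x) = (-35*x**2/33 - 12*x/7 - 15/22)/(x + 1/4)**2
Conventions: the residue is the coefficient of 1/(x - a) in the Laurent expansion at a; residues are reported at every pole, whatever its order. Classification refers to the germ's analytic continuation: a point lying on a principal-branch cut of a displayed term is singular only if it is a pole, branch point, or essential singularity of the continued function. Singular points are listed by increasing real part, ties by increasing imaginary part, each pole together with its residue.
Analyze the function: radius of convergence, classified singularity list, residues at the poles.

Radius of convergence at 0: 1/4.
At -1/4: a pole of order 2; residue -547/462.

Denominator factor (x + 1/4)^2: pole of order 2 at -1/4, modulus 1/4.
The radius of convergence is the smallest modulus among the singular points: 1/4.
At the order-2 pole -1/4 set g(x) = (x - (-1/4))^2*f(x) = -35*x**2/33 - 12*x/7 - 15/22.
Order-2 pole: residue = g'(a); g'(-1/4) = -547/462, so the residue is -547/462.


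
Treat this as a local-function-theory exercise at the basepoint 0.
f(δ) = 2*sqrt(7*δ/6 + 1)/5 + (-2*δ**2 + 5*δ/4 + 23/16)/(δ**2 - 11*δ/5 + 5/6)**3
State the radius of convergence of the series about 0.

The radius of convergence is 11/10 - (1/30)*sqrt(339).

Denominator factor (δ**2 - 11*δ/5 + 5/6)^3: discriminant 113/75, real irrational roots 11/10 + (1/30)*sqrt(339) and 11/10 - (1/30)*sqrt(339); poles of order 3, moduli 11/10 + (1/30)*sqrt(339) and 11/10 - (1/30)*sqrt(339).
Branch term (2/5)*sqrt(1 - δ/(-6/7)): its argument vanishes at δ = -6/7, a square-root branch point, modulus 6/7.
The radius of convergence is the smallest modulus among the singular points: 11/10 - (1/30)*sqrt(339).


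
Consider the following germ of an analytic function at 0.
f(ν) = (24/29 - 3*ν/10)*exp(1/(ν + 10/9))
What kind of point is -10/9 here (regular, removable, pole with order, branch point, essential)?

The exponent 1/(ν - (-10/9)) has a pole at -10/9, so exp(1/(ν - (-10/9))) takes every nonzero value near it: an essential singularity (not a pole of any order).

The point is an essential singularity.


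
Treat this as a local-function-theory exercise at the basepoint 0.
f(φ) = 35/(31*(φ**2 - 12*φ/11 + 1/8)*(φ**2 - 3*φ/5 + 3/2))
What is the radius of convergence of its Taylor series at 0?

Denominator factor (φ**2 - 12*φ/11 + 1/8): discriminant 167/242, real irrational roots 6/11 + (1/44)*sqrt(334) and 6/11 - (1/44)*sqrt(334); poles of order 1, moduli 6/11 + (1/44)*sqrt(334) and 6/11 - (1/44)*sqrt(334).
Denominator factor (φ**2 - 3*φ/5 + 3/2): discriminant -141/25, complex-conjugate roots (3/10) + ((1/10)*sqrt(141))*i and (3/10) - ((1/10)*sqrt(141))*i; poles of order 1, moduli (1/2)*sqrt(6) and (1/2)*sqrt(6).
The radius of convergence is the smallest modulus among the singular points: 6/11 - (1/44)*sqrt(334).

The radius of convergence is 6/11 - (1/44)*sqrt(334).


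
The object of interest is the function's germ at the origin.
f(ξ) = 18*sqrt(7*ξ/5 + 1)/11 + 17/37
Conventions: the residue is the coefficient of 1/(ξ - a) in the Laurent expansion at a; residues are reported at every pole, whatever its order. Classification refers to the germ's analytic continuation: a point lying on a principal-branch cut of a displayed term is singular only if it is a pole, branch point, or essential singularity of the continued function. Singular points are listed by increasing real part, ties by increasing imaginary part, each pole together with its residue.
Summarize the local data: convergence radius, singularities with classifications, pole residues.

Branch term (18/11)*sqrt(1 - ξ/(-5/7)): its argument vanishes at ξ = -5/7, a square-root branch point, modulus 5/7.
The radius of convergence is the smallest modulus among the singular points: 5/7.

Radius of convergence at 0: 5/7.
At -5/7: an algebraic (square-root) branch point.


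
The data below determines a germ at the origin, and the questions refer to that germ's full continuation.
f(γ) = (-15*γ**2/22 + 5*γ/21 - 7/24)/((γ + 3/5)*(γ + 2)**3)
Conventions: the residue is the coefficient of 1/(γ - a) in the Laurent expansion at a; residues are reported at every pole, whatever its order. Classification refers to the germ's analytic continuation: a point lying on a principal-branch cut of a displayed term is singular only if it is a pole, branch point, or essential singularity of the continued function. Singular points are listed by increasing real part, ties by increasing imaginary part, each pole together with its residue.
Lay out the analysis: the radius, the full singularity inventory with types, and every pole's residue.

Radius of convergence at 0: 3/5.
At -2: a pole of order 3; residue 157075/633864.
At -3/5: a pole of order 1; residue -157075/633864.

Denominator factor (γ + 3/5): pole of order 1 at -3/5, modulus 3/5.
Denominator factor (γ + 2)^3: pole of order 3 at -2, modulus 2.
The radius of convergence is the smallest modulus among the singular points: 3/5.
At the order-3 pole -2 set g(γ) = (γ - (-2))^3*f(γ) = (-15*γ**2/22 + 5*γ/21 - 7/24)/(γ + 3/5).
Order-3 pole: residue = g''(a)/2; g''(-2) = 157075/316932, so the residue is 157075/633864.
At the order-1 pole -3/5 set g(γ) = (γ - (-3/5))*f(γ) = (-15*γ**2/22 + 5*γ/21 - 7/24)/(γ + 2)**3.
Simple pole: residue = g(a) at a = -3/5, which is -157075/633864.
List the singular points by increasing real part (a conjugate pair: the negative imaginary part first).


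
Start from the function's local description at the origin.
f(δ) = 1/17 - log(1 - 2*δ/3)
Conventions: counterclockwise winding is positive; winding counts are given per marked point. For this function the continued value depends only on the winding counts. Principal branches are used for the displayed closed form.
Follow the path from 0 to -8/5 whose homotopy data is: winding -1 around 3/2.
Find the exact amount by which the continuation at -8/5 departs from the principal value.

Continued minus principal equals (2)*pi*i.

The rational part is single-valued and drops out of the difference; each branch term changes only by its own monodromy.
(-1)*log(1 - δ/(3/2)): each positive loop around 3/2 adds 2*pi*i to the log, so winding -1 contributes (-1)*(-1)*2*pi*i = (2)*pi*i.
Summing the contributions at δ = -8/5 gives (2)*pi*i.


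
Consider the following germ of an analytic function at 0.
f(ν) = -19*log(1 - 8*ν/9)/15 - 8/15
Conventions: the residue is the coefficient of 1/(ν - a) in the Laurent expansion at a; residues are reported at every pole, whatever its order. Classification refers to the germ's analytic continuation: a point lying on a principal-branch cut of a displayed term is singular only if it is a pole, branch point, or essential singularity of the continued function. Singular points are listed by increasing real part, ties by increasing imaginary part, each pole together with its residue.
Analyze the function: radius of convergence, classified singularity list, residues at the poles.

Radius of convergence at 0: 9/8.
At 9/8: a logarithmic branch point.

Branch term (-19/15)*log(1 - ν/(9/8)): its argument vanishes at ν = 9/8, a logarithmic branch point, modulus 9/8.
The radius of convergence is the smallest modulus among the singular points: 9/8.


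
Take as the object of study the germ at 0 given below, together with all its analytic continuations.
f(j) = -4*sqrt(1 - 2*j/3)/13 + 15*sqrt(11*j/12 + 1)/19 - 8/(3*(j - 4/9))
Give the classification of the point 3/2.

The term (-4/13)*sqrt(1 - j/(3/2)) has argument 1 - 3/2/(3/2) = 0 at 3/2: a square-root (algebraic, two-sheeted) branch point; the remaining terms are analytic or single-valued there.

The point is an algebraic (square-root) branch point.


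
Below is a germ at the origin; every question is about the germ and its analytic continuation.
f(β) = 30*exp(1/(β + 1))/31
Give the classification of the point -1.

The point is an essential singularity.

The exponent 1/(β - (-1)) has a pole at -1, so exp(1/(β - (-1))) takes every nonzero value near it: an essential singularity (not a pole of any order).


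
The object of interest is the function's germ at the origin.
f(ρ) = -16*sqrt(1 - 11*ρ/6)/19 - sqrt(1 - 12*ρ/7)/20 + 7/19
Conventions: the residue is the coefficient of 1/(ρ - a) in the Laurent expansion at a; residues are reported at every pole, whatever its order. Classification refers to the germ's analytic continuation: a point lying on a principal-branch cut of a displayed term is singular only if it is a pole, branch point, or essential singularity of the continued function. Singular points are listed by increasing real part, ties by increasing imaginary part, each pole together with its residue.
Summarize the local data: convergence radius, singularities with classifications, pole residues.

Branch term (-1/20)*sqrt(1 - ρ/(7/12)): its argument vanishes at ρ = 7/12, a square-root branch point, modulus 7/12.
Branch term (-16/19)*sqrt(1 - ρ/(6/11)): its argument vanishes at ρ = 6/11, a square-root branch point, modulus 6/11.
The radius of convergence is the smallest modulus among the singular points: 6/11.
List the singular points by increasing real part (a conjugate pair: the negative imaginary part first).

Radius of convergence at 0: 6/11.
At 6/11: an algebraic (square-root) branch point.
At 7/12: an algebraic (square-root) branch point.


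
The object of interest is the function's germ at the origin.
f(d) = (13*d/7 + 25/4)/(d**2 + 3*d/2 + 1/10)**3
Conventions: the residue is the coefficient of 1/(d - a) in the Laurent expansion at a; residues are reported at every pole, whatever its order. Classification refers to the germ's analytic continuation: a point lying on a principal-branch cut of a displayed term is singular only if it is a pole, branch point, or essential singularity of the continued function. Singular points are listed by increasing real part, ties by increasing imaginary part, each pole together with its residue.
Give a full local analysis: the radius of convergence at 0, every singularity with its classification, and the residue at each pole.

Radius of convergence at 0: 3/4 - (1/20)*sqrt(185).
At -3/4 - (1/20)*sqrt(185): a pole of order 3; residue -(163200/354571)*sqrt(185).
At -3/4 + (1/20)*sqrt(185): a pole of order 3; residue (163200/354571)*sqrt(185).

Denominator factor (d**2 + 3*d/2 + 1/10)^3: discriminant 37/20, real irrational roots -3/4 + (1/20)*sqrt(185) and -3/4 - (1/20)*sqrt(185); poles of order 3, moduli 3/4 - (1/20)*sqrt(185) and 3/4 + (1/20)*sqrt(185).
The radius of convergence is the smallest modulus among the singular points: 3/4 - (1/20)*sqrt(185).
The factor d**2 + 3*d/2 + 1/10 splits as (d - a)(d - a') with a = -3/4 - (1/20)*sqrt(185), a' = -3/4 + (1/20)*sqrt(185). At the order-3 pole a set g(d) = (d - a)^3*f(d) = [13*d/7 + 25/4] / (d - a')^3.
Order-3 pole: residue = g''(a)/2; g''(-3/4 - (1/20)*sqrt(185)) = -(326400/354571)*sqrt(185), so the residue is -(163200/354571)*sqrt(185).
The factor d**2 + 3*d/2 + 1/10 splits as (d - a)(d - a') with a = -3/4 + (1/20)*sqrt(185), a' = -3/4 - (1/20)*sqrt(185). At the order-3 pole a set g(d) = (d - a)^3*f(d) = [13*d/7 + 25/4] / (d - a')^3.
Order-3 pole: residue = g''(a)/2; g''(-3/4 + (1/20)*sqrt(185)) = (326400/354571)*sqrt(185), so the residue is (163200/354571)*sqrt(185).
List the singular points by increasing real part (a conjugate pair: the negative imaginary part first).


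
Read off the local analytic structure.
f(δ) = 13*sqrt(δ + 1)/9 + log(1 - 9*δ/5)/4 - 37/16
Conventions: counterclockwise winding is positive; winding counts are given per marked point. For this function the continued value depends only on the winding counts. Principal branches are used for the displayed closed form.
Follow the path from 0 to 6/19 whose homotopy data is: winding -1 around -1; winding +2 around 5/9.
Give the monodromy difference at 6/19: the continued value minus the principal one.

Continued minus principal equals (-(130/171)*sqrt(19)) + (pi)*i.

The rational part is single-valued and drops out of the difference; each branch term changes only by its own monodromy.
(13/9)*sqrt(1 - δ/(-1)): winding -1 is odd, the square root flips sign, contributing -2*(13/9)*sqrt(1 - (6/19)/(-1)) = -2*(13/9)*sqrt(25/19) = -(130/171)*sqrt(19).
(1/4)*log(1 - δ/(5/9)): each positive loop around 5/9 adds 2*pi*i to the log, so winding +2 contributes (1/4)*(2)*2*pi*i = pi*i.
Summing the contributions at δ = 6/19 gives (-(130/171)*sqrt(19)) + (pi)*i.


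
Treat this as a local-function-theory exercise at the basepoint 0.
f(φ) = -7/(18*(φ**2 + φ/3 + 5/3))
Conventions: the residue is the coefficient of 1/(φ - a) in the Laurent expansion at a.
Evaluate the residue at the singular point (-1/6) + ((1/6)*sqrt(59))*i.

The factor φ**2 + φ/3 + 5/3 splits as (φ - a)(φ - a') with a = (-1/6) + ((1/6)*sqrt(59))*i, a' = (-1/6) - ((1/6)*sqrt(59))*i. At the order-1 pole a set g(φ) = (φ - a)*f(φ) = [-7/18] / (φ - a').
Simple pole: residue = g(a) at a = (-1/6) + ((1/6)*sqrt(59))*i, which is ((7/354)*sqrt(59))*i.

The residue is ((7/354)*sqrt(59))*i.


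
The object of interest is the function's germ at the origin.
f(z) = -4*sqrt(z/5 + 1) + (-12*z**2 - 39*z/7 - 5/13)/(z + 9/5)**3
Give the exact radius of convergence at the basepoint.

Denominator factor (z + 9/5)^3: pole of order 3 at -9/5, modulus 9/5.
Branch term (-4)*sqrt(1 - z/(-5)): its argument vanishes at z = -5, a square-root branch point, modulus 5.
The radius of convergence is the smallest modulus among the singular points: 9/5.

The radius of convergence is 9/5.


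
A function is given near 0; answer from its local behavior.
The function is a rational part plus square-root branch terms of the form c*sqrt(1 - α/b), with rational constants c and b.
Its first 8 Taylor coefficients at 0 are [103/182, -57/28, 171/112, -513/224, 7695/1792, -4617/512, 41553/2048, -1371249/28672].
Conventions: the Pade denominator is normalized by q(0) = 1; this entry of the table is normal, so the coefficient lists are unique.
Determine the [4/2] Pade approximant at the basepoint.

The Pade approximant has numerator coefficients [103/182, -5/91, -1497/364, -513/224, 513/1792]; denominator coefficients [1, 7/2, 21/8].

Taylor coefficients needed (read off): a_0 = 103/182, a_1 = -57/28, a_2 = 171/112, a_3 = -513/224, a_4 = 7695/1792, a_5 = -4617/512, a_6 = 41553/2048.
Write the denominator as Q(α) = 1 + q1*α + q2*α^2. Requiring Q*f - P = O(α^7) with deg P <= 4 kills the coefficients of α^5..α^6 in Q*f:
  α^5: a_5 + q1*a_4 + q2*a_3 = 0, i.e. -4617/512 + (7695/1792)*q1 + (-513/224)*q2 = 0.
  α^6: a_6 + q1*a_5 + q2*a_4 = 0, i.e. 41553/2048 + (-4617/512)*q1 + (7695/1792)*q2 = 0.
Solving this linear system: q1 = 7/2, q2 = 21/8.
The numerator is Q*f truncated at degree 4: P0 = a_0 = 103/182; P1 = a_1 + q1*a_0 = -5/91; P2 = a_2 + q1*a_1 + q2*a_0 = -1497/364; P3 = a_3 + q1*a_2 + q2*a_1 = -513/224; P4 = a_4 + q1*a_3 + q2*a_2 = 513/1792.


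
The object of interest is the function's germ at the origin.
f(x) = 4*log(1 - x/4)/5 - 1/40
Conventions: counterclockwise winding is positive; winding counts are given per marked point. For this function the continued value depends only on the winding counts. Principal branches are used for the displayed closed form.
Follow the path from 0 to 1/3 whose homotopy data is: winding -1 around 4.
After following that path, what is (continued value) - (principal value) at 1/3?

The rational part is single-valued and drops out of the difference; each branch term changes only by its own monodromy.
(4/5)*log(1 - x/(4)): each positive loop around 4 adds 2*pi*i to the log, so winding -1 contributes (4/5)*(-1)*2*pi*i = -(8/5)*pi*i.
Summing the contributions at x = 1/3 gives -(8/5)*pi*i.

Continued minus principal equals -(8/5)*pi*i.


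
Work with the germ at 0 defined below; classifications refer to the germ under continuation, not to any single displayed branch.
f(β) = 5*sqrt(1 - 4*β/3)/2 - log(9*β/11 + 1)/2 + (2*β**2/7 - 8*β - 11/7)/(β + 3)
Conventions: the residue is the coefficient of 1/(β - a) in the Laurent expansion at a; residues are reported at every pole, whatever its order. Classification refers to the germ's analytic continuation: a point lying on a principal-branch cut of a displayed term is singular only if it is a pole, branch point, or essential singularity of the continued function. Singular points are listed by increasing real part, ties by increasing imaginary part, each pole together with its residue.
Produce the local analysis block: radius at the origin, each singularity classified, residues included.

Denominator factor (β + 3): pole of order 1 at -3, modulus 3.
Branch term (5/2)*sqrt(1 - β/(3/4)): its argument vanishes at β = 3/4, a square-root branch point, modulus 3/4.
Branch term (-1/2)*log(1 - β/(-11/9)): its argument vanishes at β = -11/9, a logarithmic branch point, modulus 11/9.
The radius of convergence is the smallest modulus among the singular points: 3/4.
The branch terms are analytic at -3 and contribute nothing to the residue; only the rational part matters.
At the order-1 pole -3 set g(β) = (β - (-3))*(rational part) = 2*β**2/7 - 8*β - 11/7.
Simple pole: residue = g(a) at a = -3, which is 25.
List the singular points by increasing real part (a conjugate pair: the negative imaginary part first).

Radius of convergence at 0: 3/4.
At -3: a pole of order 1; residue 25.
At -11/9: a logarithmic branch point.
At 3/4: an algebraic (square-root) branch point.


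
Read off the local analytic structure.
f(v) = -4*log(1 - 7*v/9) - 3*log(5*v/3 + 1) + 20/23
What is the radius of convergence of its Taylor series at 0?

Branch term (-4)*log(1 - v/(9/7)): its argument vanishes at v = 9/7, a logarithmic branch point, modulus 9/7.
Branch term (-3)*log(1 - v/(-3/5)): its argument vanishes at v = -3/5, a logarithmic branch point, modulus 3/5.
The radius of convergence is the smallest modulus among the singular points: 3/5.

The radius of convergence is 3/5.


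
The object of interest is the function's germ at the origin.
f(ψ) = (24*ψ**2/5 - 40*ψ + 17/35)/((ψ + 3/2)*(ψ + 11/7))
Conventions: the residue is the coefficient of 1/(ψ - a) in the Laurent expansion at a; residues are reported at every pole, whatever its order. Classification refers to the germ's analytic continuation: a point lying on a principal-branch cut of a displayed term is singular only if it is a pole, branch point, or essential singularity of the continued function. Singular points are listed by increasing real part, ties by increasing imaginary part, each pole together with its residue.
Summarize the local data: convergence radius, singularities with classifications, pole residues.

Radius of convergence at 0: 3/2.
At -11/7: a pole of order 1; residue -36846/35.
At -3/2: a pole of order 1; residue 998.

Denominator factor (ψ + 3/2): pole of order 1 at -3/2, modulus 3/2.
Denominator factor (ψ + 11/7): pole of order 1 at -11/7, modulus 11/7.
The radius of convergence is the smallest modulus among the singular points: 3/2.
At the order-1 pole -11/7 set g(ψ) = (ψ - (-11/7))*f(ψ) = (24*ψ**2/5 - 40*ψ + 17/35)/(ψ + 3/2).
Simple pole: residue = g(a) at a = -11/7, which is -36846/35.
At the order-1 pole -3/2 set g(ψ) = (ψ - (-3/2))*f(ψ) = (24*ψ**2/5 - 40*ψ + 17/35)/(ψ + 11/7).
Simple pole: residue = g(a) at a = -3/2, which is 998.
List the singular points by increasing real part (a conjugate pair: the negative imaginary part first).


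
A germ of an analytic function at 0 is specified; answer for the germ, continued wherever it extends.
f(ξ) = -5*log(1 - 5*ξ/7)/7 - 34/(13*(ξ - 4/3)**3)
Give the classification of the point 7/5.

The term (-5/7)*log(1 - ξ/(7/5)) has argument 1 - 7/5/(7/5) = 0 at 7/5: a logarithmic (infinitely-sheeted) branch point; the remaining terms are analytic or single-valued there.

The point is a logarithmic branch point.


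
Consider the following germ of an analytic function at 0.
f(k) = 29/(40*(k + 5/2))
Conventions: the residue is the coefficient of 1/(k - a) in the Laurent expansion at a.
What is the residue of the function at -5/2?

At the order-1 pole -5/2 set g(k) = (k - (-5/2))*f(k) = 29/40.
Simple pole: residue = g(a) at a = -5/2, which is 29/40.

The residue is 29/40.


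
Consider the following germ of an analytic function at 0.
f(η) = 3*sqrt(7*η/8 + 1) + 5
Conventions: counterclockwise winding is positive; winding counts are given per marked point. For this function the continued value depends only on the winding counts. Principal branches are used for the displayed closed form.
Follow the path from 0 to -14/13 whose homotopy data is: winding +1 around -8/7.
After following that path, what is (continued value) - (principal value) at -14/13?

The rational part is single-valued and drops out of the difference; each branch term changes only by its own monodromy.
(3)*sqrt(1 - η/(-8/7)): winding +1 is odd, the square root flips sign, contributing -2*(3)*sqrt(1 - (-14/13)/(-8/7)) = -2*(3)*sqrt(3/52) = -(3/13)*sqrt(39).
Summing the contributions at η = -14/13 gives -(3/13)*sqrt(39).

Continued minus principal equals -(3/13)*sqrt(39).


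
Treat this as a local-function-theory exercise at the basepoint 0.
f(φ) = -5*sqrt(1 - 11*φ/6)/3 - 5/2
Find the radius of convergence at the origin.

Branch term (-5/3)*sqrt(1 - φ/(6/11)): its argument vanishes at φ = 6/11, a square-root branch point, modulus 6/11.
The radius of convergence is the smallest modulus among the singular points: 6/11.

The radius of convergence is 6/11.


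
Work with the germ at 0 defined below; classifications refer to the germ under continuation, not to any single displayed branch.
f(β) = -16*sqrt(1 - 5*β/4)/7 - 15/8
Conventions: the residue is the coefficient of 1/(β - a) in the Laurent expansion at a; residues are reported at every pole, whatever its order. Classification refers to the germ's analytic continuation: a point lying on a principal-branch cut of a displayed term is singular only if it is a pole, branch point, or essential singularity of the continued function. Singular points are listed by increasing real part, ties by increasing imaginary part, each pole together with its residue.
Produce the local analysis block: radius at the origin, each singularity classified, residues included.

Branch term (-16/7)*sqrt(1 - β/(4/5)): its argument vanishes at β = 4/5, a square-root branch point, modulus 4/5.
The radius of convergence is the smallest modulus among the singular points: 4/5.

Radius of convergence at 0: 4/5.
At 4/5: an algebraic (square-root) branch point.


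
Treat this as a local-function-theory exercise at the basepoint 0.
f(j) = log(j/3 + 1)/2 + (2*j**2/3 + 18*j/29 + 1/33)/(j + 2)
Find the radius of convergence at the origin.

The radius of convergence is 2.

Denominator factor (j + 2): pole of order 1 at -2, modulus 2.
Branch term (1/2)*log(1 - j/(-3)): its argument vanishes at j = -3, a logarithmic branch point, modulus 3.
The radius of convergence is the smallest modulus among the singular points: 2.


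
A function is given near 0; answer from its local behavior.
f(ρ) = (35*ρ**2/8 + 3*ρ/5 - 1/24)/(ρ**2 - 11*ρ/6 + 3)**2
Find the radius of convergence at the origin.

The radius of convergence is sqrt(3).

Denominator factor (ρ**2 - 11*ρ/6 + 3)^2: discriminant -311/36, complex-conjugate roots (11/12) + ((1/12)*sqrt(311))*i and (11/12) - ((1/12)*sqrt(311))*i; poles of order 2, moduli sqrt(3) and sqrt(3).
The radius of convergence is the smallest modulus among the singular points: sqrt(3).


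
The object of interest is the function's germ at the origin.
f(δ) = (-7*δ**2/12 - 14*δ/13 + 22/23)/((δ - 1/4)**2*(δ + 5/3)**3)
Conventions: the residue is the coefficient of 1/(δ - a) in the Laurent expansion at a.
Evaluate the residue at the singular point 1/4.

At the order-2 pole 1/4 set g(δ) = (δ - (1/4))^2*f(δ) = (-7*δ**2/12 - 14*δ/13 + 22/23)/(δ + 5/3)**3.
Order-2 pole: residue = g'(a); g'(1/4) = -28369188/83672459, so the residue is -28369188/83672459.

The residue is -28369188/83672459.


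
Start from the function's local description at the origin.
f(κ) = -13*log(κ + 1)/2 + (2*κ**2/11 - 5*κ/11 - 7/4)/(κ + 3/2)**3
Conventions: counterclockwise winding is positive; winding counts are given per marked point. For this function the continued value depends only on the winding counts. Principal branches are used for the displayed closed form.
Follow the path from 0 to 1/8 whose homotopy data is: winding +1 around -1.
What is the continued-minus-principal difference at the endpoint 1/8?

Continued minus principal equals -(13)*pi*i.

The rational part is single-valued and drops out of the difference; each branch term changes only by its own monodromy.
(-13/2)*log(1 - κ/(-1)): each positive loop around -1 adds 2*pi*i to the log, so winding +1 contributes (-13/2)*(1)*2*pi*i = -(13)*pi*i.
Summing the contributions at κ = 1/8 gives -(13)*pi*i.


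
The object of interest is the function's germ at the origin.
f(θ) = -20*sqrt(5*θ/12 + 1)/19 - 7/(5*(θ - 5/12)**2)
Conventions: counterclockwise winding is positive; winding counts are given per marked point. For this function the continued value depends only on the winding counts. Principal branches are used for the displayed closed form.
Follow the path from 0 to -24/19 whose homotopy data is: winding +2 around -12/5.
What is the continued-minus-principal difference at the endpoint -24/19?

Continued minus principal equals 0.

The rational part is single-valued and drops out of the difference; each branch term changes only by its own monodromy.
(-20/19)*sqrt(1 - θ/(-12/5)): winding +2 is even, the square root returns to the same sheet, contribution 0.
Summing the contributions at θ = -24/19 gives 0.


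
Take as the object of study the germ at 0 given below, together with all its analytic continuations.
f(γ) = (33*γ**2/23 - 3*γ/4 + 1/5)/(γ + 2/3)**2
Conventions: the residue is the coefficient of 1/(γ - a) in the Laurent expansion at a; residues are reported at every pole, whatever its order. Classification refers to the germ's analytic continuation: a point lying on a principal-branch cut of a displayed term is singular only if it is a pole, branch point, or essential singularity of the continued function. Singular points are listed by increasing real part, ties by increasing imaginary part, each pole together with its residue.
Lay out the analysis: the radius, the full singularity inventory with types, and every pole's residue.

Denominator factor (γ + 2/3)^2: pole of order 2 at -2/3, modulus 2/3.
The radius of convergence is the smallest modulus among the singular points: 2/3.
At the order-2 pole -2/3 set g(γ) = (γ - (-2/3))^2*f(γ) = 33*γ**2/23 - 3*γ/4 + 1/5.
Order-2 pole: residue = g'(a); g'(-2/3) = -245/92, so the residue is -245/92.

Radius of convergence at 0: 2/3.
At -2/3: a pole of order 2; residue -245/92.


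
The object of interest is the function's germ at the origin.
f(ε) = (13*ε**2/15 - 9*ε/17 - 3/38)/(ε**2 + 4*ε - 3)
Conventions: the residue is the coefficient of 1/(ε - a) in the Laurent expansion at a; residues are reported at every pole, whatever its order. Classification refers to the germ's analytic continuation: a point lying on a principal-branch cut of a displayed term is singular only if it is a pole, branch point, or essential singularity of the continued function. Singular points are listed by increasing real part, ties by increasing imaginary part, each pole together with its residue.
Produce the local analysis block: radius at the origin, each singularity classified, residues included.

Radius of convergence at 0: -2 + sqrt(7).
At -2 - sqrt(7): a pole of order 1; residue -1019/510 - (101873/135660)*sqrt(7).
At -2 + sqrt(7): a pole of order 1; residue -1019/510 + (101873/135660)*sqrt(7).

Denominator factor (ε**2 + 4*ε - 3): discriminant 28, real irrational roots -2 + sqrt(7) and -2 - sqrt(7); poles of order 1, moduli -2 + sqrt(7) and 2 + sqrt(7).
The radius of convergence is the smallest modulus among the singular points: -2 + sqrt(7).
The factor ε**2 + 4*ε - 3 splits as (ε - a)(ε - a') with a = -2 - sqrt(7), a' = -2 + sqrt(7). At the order-1 pole a set g(ε) = (ε - a)*f(ε) = [13*ε**2/15 - 9*ε/17 - 3/38] / (ε - a').
Simple pole: residue = g(a) at a = -2 - sqrt(7), which is -1019/510 - (101873/135660)*sqrt(7).
The factor ε**2 + 4*ε - 3 splits as (ε - a)(ε - a') with a = -2 + sqrt(7), a' = -2 - sqrt(7). At the order-1 pole a set g(ε) = (ε - a)*f(ε) = [13*ε**2/15 - 9*ε/17 - 3/38] / (ε - a').
Simple pole: residue = g(a) at a = -2 + sqrt(7), which is -1019/510 + (101873/135660)*sqrt(7).
List the singular points by increasing real part (a conjugate pair: the negative imaginary part first).
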